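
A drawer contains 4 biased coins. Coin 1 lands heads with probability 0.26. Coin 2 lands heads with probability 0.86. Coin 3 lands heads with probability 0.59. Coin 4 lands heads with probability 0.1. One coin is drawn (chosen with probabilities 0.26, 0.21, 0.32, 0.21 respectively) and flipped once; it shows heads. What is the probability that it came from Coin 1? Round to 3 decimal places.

Tabulate prior·likelihood by source: [1] prior 0.26, lik 0.26, product 0.06760; [2] prior 0.21, lik 0.86, product 0.1806; [3] prior 0.32, lik 0.59, product 0.1888; [4] prior 0.21, lik 0.1, product 0.02100.
Normalizing constant = 0.45800; the posterior for Coin 1 is its product over the sum, 0.06760/0.45800 = 0.148.

Posterior probability ≈ 0.148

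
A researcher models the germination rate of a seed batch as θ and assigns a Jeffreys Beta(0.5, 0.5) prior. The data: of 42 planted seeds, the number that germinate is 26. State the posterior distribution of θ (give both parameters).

Posterior: Beta(26.5, 16.5)

Observing 26 successes and 16 failures updates Beta(0.5, 0.5) by adding the success and failure counts to the two shape parameters: α = 0.5+26 = 26.5, β = 0.5+16 = 16.5.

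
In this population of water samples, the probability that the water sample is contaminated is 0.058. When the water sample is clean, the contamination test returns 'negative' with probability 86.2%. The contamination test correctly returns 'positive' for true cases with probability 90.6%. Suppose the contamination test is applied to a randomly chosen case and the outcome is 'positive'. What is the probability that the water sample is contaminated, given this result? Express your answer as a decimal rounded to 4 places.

P(H | E) ≈ 0.2879

Let H be the event that the water sample is contaminated. P(H) = 0.058, so P(¬H) = 0.942. With E the 'positive' result, P(E|H) = 0.906 and P(E|¬H) = 0.138.
P(E) = 0.906·0.058 + 0.138·0.942 = 0.052548 + 0.13000 = 0.18254.
By Bayes' theorem, P(H|E) = 0.052548 / 0.18254 = 0.2879.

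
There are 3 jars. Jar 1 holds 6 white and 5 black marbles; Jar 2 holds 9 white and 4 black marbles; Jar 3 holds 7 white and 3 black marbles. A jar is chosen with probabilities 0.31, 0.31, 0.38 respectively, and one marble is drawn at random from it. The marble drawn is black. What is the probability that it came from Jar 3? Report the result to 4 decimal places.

P(black|Jar 1) = 0.4545; P(black|Jar 2) = 0.3077; P(black|Jar 3) = 0.3.
Prior × likelihood for each source: 0.31·0.4545=0.1409, 0.31·0.3077=0.09538, 0.38·0.3=0.1140. Summing gives P(black) = 0.35029.
P(Jar 3 | black) = 0.1140 / 0.35029 = 0.3254.

Posterior probability ≈ 0.3254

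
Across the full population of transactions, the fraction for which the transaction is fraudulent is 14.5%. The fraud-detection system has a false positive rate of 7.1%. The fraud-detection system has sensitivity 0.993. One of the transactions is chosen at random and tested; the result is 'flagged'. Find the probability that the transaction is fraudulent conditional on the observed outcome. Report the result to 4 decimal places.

P(H | E) ≈ 0.7034

Let H be the event that the transaction is fraudulent. P(H) = 0.145, so P(¬H) = 0.855. With E the 'flagged' result, P(E|H) = 0.993 and P(E|¬H) = 0.071.
P(E) = 0.993·0.145 + 0.071·0.855 = 0.14399 + 0.060705 = 0.20469.
By Bayes' theorem, P(H|E) = 0.14399 / 0.20469 = 0.7034.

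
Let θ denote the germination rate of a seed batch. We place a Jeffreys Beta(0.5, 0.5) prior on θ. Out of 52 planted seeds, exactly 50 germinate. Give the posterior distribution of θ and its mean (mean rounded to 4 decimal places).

The binomial likelihood is conjugate to the Beta prior: with 50 successes and 2 failures, the posterior is Beta(0.5+50, 0.5+2) = Beta(50.5, 2.5).
E[θ | data] = 50.5/(50.5+2.5) = 0.9528.

Posterior: Beta(50.5, 2.5); mean ≈ 0.9528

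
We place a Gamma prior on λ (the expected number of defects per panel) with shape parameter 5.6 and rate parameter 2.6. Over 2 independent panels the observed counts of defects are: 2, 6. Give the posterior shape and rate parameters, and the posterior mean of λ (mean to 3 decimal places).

Posterior: Gamma(shape=13.6, rate=4.6); mean ≈ 2.957

Total count ∑xᵢ = 8 over n = 2 panels.
Gamma is conjugate to the Poisson likelihood: posterior is Gamma(shape = 5.6+8 = 13.6, rate = 2.6+2 = 4.6).
E[λ | data] = 13.6/4.6 = 2.957.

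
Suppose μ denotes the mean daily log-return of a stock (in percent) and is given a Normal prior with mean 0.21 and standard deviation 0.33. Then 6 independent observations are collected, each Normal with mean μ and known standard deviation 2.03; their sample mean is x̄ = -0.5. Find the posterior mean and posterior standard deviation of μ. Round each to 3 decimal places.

With known σ, the Normal prior is conjugate. Weight on the data is w = (n/σ²)/(n/σ² + 1/τ₀²) = 1.45599/(1.45599+9.18274) = 0.13686.
Posterior mean = w·x̄ + (1−w)·μ₀ = 0.13686·-0.5 + 0.86314·0.21 = 0.113. Posterior variance = 1/(1.45599+9.18274) = 0.0939962, so SD = 0.307.

Posterior mean ≈ 0.113; posterior SD ≈ 0.307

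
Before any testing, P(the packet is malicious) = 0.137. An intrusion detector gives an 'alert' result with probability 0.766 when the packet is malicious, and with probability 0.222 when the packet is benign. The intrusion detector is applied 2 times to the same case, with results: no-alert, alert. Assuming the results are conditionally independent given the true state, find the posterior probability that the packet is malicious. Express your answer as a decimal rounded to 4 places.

Let H be the event that the packet is malicious; start with P(H) = 0.137. P('alert'|H) = 0.766, P('alert'|¬H) = 0.222.
Update on result 1 ('no-alert'): P(H) ← 0.234·0.1370 / (0.234·0.1370 + 0.778·0.8630) = 0.032058/0.70347 = 0.0456.
Update on result 2 ('alert'): P(H) ← 0.766·0.0456 / (0.766·0.0456 + 0.222·0.9544) = 0.034907/0.24679 = 0.1414.

Posterior P(H) ≈ 0.1414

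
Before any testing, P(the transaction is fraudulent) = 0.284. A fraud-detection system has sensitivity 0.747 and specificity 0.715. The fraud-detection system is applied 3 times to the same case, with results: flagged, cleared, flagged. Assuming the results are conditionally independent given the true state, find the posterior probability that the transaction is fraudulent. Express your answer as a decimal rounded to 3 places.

Posterior P(H) ≈ 0.491

With H the event that the transaction is fraudulent, the joint likelihood of the observed sequence is P(data|H) = 0.747·0.253·0.747 = 0.14118 and P(data|¬H) = 0.285·0.715·0.285 = 0.058076.
Bayes: P(H|data) = 0.284·0.14118 / (0.284·0.14118 + 0.716·0.058076) = 0.040094/0.081676 = 0.4909.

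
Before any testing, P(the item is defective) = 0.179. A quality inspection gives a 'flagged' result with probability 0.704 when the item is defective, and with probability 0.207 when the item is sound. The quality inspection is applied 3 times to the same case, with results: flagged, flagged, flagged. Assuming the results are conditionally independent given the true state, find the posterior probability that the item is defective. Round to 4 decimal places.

Let H be the event that the item is defective; start with P(H) = 0.179. P('flagged'|H) = 0.704, P('flagged'|¬H) = 0.207.
Update on result 1 ('flagged'): P(H) ← 0.704·0.1790 / (0.704·0.1790 + 0.207·0.8210) = 0.12602/0.29596 = 0.4258.
Update on result 2 ('flagged'): P(H) ← 0.704·0.4258 / (0.704·0.4258 + 0.207·0.5742) = 0.29975/0.41861 = 0.7161.
Update on result 3 ('flagged'): P(H) ← 0.704·0.7161 / (0.704·0.7161 + 0.207·0.2839) = 0.50410/0.56288 = 0.8956.

Posterior P(H) ≈ 0.8956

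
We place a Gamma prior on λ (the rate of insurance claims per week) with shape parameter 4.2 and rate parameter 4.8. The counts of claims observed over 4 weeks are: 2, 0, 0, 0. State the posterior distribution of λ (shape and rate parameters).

The Poisson likelihood adds the total count to the shape and the number of exposure periods to the rate. Here ∑xᵢ = 2 and n = 4, so shape 4.2→6.2 and rate 4.8→8.8.

Posterior: Gamma(shape=6.2, rate=8.8)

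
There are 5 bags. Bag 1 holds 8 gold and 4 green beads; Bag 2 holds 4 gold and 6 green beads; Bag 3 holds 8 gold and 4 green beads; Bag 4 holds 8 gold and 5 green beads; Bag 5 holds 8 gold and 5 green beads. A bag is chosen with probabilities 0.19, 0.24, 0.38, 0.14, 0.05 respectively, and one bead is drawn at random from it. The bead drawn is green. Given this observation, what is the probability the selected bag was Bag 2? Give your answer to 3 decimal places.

Posterior probability ≈ 0.354

Tabulate prior·likelihood by source: [1] prior 0.19, lik 0.3333, product 0.06333; [2] prior 0.24, lik 0.6, product 0.1440; [3] prior 0.38, lik 0.3333, product 0.1267; [4] prior 0.14, lik 0.3846, product 0.05385; [5] prior 0.05, lik 0.3846, product 0.01923.
Normalizing constant = 0.40708; the posterior for Bag 2 is its product over the sum, 0.1440/0.40708 = 0.354.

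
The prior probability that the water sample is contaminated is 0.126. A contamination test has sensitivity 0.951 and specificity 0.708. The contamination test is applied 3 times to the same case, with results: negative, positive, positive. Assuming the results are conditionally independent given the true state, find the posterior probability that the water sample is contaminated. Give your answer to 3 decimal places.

Posterior P(H) ≈ 0.096

Let H be the event that the water sample is contaminated; start with P(H) = 0.126. P('positive'|H) = 0.951, P('positive'|¬H) = 0.292.
Update on result 1 ('negative'): P(H) ← 0.049·0.1260 / (0.049·0.1260 + 0.708·0.8740) = 0.0061740/0.62497 = 0.0099.
Update on result 2 ('positive'): P(H) ← 0.951·0.0099 / (0.951·0.0099 + 0.292·0.9901) = 0.0093949/0.29851 = 0.0315.
Update on result 3 ('positive'): P(H) ← 0.951·0.0315 / (0.951·0.0315 + 0.292·0.9685) = 0.029930/0.31274 = 0.0957.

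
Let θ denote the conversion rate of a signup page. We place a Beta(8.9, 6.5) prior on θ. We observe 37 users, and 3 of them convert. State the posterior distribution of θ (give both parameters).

Posterior: Beta(11.9, 40.5)

Observing 3 successes and 34 failures updates Beta(8.9, 6.5) by adding the success and failure counts to the two shape parameters: α = 8.9+3 = 11.9, β = 6.5+34 = 40.5.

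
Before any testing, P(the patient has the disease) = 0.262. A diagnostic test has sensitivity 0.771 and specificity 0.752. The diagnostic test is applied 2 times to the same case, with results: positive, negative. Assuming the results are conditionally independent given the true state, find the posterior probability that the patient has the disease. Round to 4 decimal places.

Posterior P(H) ≈ 0.2516

With H the event that the patient has the disease, the joint likelihood of the observed sequence is P(data|H) = 0.771·0.229 = 0.17656 and P(data|¬H) = 0.248·0.752 = 0.18650.
Bayes: P(H|data) = 0.262·0.17656 / (0.262·0.17656 + 0.738·0.18650) = 0.046258/0.18389 = 0.2516.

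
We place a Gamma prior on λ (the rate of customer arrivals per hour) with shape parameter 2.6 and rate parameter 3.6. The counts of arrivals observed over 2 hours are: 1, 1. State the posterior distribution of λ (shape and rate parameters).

Posterior: Gamma(shape=4.6, rate=5.6)

Total count ∑xᵢ = 2 over n = 2 hours.
Gamma is conjugate to the Poisson likelihood: posterior is Gamma(shape = 2.6+2 = 4.6, rate = 3.6+2 = 5.6).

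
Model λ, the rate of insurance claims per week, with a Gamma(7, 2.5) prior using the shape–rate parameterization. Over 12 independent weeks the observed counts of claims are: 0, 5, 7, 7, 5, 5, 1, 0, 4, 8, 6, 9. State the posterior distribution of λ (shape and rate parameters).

Posterior: Gamma(shape=64, rate=14.5)

Total count ∑xᵢ = 57 over n = 12 weeks.
Gamma is conjugate to the Poisson likelihood: posterior is Gamma(shape = 7+57 = 64, rate = 2.5+12 = 14.5).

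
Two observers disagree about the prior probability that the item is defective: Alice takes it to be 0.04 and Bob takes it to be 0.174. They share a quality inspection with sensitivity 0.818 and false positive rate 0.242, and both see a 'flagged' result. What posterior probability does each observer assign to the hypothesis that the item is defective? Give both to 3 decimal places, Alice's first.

Alice: 0.123; Bob: 0.416

The likelihood ratio for a 'flagged' result is 0.818/0.242 = 3.3802.
Alice: prior odds 0.04/0.96 = 0.041667; posterior odds 0.14084; posterior probability 0.123.
Bob: prior odds 0.174/0.826 = 0.21065; posterior odds 0.71204; posterior probability 0.416.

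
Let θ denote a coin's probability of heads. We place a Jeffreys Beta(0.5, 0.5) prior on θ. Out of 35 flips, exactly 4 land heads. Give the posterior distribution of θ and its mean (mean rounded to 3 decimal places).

The binomial likelihood is conjugate to the Beta prior: with 4 successes and 31 failures, the posterior is Beta(0.5+4, 0.5+31) = Beta(4.5, 31.5).
Posterior mean = α/(α+β) = 4.5/36 = 0.125.

Posterior: Beta(4.5, 31.5); mean ≈ 0.125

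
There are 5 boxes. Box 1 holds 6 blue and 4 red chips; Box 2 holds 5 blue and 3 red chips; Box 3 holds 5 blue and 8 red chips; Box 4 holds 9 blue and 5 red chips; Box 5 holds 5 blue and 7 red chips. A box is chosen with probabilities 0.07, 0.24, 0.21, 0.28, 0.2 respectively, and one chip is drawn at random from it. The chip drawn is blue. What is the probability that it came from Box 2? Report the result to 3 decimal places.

Posterior probability ≈ 0.280

Tabulate prior·likelihood by source: [1] prior 0.07, lik 0.6, product 0.04200; [2] prior 0.24, lik 0.625, product 0.1500; [3] prior 0.21, lik 0.3846, product 0.08077; [4] prior 0.28, lik 0.6429, product 0.1800; [5] prior 0.2, lik 0.4167, product 0.08333.
Normalizing constant = 0.53610; the posterior for Box 2 is its product over the sum, 0.1500/0.53610 = 0.280.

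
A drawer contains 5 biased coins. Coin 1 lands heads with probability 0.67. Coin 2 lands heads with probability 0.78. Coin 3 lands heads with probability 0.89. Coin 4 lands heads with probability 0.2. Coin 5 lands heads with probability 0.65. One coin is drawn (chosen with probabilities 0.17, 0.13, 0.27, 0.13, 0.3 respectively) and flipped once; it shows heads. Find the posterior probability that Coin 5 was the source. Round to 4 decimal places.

P(heads|C1) = 0.67; P(heads|C2) = 0.78; P(heads|C3) = 0.89; P(heads|C4) = 0.2; P(heads|C5) = 0.65.
Prior × likelihood for each source: 0.17·0.67=0.1139, 0.13·0.78=0.1014, 0.27·0.89=0.2403, 0.13·0.2=0.02600, 0.3·0.65=0.1950. Summing gives P(heads) = 0.67660.
P(Coin 5 | heads) = 0.1950 / 0.67660 = 0.2882.

Posterior probability ≈ 0.2882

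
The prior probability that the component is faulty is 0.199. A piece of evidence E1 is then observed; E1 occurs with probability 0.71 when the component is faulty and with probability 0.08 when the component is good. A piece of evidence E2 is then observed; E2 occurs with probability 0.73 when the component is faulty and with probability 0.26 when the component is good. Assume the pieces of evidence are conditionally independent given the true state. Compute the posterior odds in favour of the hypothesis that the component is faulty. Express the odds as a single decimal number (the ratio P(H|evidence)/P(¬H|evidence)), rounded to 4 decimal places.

Prior odds = 0.199/(1−0.199) = 0.24844. In log-odds, ln(0.24844) = -1.3926.
Add log likelihood ratios: ln(8.8750) + ln(2.8077) = 3.2156.
Posterior log-odds = 1.8230, so posterior odds = exp(1.8230) = 6.1907.

Posterior odds ≈ 6.1907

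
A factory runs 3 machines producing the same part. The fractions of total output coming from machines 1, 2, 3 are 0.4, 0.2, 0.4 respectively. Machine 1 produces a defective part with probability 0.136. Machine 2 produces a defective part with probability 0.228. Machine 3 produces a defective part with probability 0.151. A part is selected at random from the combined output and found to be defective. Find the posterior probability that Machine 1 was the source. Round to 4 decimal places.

Posterior probability ≈ 0.3392

Tabulate prior·likelihood by source: [1] prior 0.4, lik 0.136, product 0.05440; [2] prior 0.2, lik 0.228, product 0.04560; [3] prior 0.4, lik 0.151, product 0.06040.
Normalizing constant = 0.16040; the posterior for Machine 1 is its product over the sum, 0.05440/0.16040 = 0.3392.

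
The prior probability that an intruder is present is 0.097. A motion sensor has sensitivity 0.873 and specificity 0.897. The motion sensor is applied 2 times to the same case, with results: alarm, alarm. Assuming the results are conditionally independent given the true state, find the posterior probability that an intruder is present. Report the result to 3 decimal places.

Posterior P(H) ≈ 0.885

Let H be the event that an intruder is present; start with P(H) = 0.097. P('alarm'|H) = 0.873, P('alarm'|¬H) = 0.103.
Update on result 1 ('alarm'): P(H) ← 0.873·0.0970 / (0.873·0.0970 + 0.103·0.9030) = 0.084681/0.17769 = 0.4766.
Update on result 2 ('alarm'): P(H) ← 0.873·0.4766 / (0.873·0.4766 + 0.103·0.5234) = 0.41604/0.46996 = 0.8853.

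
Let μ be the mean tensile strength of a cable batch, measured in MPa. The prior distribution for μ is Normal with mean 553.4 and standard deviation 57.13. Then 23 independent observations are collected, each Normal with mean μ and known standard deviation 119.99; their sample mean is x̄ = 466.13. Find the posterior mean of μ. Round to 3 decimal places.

Posterior mean ≈ 480.174

With known σ, the Normal prior is conjugate. Weight on the data is w = (n/σ²)/(n/σ² + 1/τ₀²) = 0.00159749/(0.00159749+0.00030639) = 0.83907.
Posterior mean = w·x̄ + (1−w)·μ₀ = 0.83907·466.13 + 0.16093·553.4 = 480.174.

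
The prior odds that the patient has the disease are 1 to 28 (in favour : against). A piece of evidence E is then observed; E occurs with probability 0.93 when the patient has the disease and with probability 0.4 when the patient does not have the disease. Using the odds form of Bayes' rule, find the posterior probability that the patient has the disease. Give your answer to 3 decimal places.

Posterior probability ≈ 0.077

Prior odds = 1/28 = 0.035714. In log-odds, ln(0.035714) = -3.3322.
Add log likelihood ratio: ln(2.3250) = 0.84372.
Posterior log-odds = -2.4885, so posterior odds = exp(-2.4885) = 0.083036. Converting, P(H|E) = 0.083036/1.0830 = 0.077.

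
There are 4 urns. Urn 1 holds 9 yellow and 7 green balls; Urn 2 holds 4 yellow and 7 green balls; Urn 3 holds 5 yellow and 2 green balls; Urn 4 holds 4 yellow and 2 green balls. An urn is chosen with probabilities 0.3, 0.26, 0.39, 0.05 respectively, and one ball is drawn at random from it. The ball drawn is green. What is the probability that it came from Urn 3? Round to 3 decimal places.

Tabulate prior·likelihood by source: [1] prior 0.3, lik 0.4375, product 0.1313; [2] prior 0.26, lik 0.6364, product 0.1655; [3] prior 0.39, lik 0.2857, product 0.1114; [4] prior 0.05, lik 0.3333, product 0.01667.
Normalizing constant = 0.42480; the posterior for Urn 3 is its product over the sum, 0.1114/0.42480 = 0.262.

Posterior probability ≈ 0.262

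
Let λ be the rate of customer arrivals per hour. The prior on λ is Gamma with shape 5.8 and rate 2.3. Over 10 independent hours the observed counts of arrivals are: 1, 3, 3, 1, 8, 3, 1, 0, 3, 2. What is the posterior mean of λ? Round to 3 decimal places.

Posterior mean ≈ 2.504

The Poisson likelihood adds the total count to the shape and the number of exposure periods to the rate. Here ∑xᵢ = 25 and n = 10, so shape 5.8→30.8 and rate 2.3→12.3.
E[λ | data] = 30.8/12.3 = 2.504.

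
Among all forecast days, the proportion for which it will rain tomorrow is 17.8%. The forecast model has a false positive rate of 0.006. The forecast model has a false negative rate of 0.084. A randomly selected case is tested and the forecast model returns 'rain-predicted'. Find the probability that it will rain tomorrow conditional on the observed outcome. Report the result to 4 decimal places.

Write H for 'it will rain tomorrow'. Prior odds H:¬H = 0.178/0.822 = 0.21655. For the 'rain-predicted' outcome, the likelihood ratio is 0.916/0.006 = 152.67.
Posterior odds = 0.21655 × 152.67 = 33.059, so P(H|E) = 33.059/(1+33.059) = 0.9706.

P(H | E) ≈ 0.9706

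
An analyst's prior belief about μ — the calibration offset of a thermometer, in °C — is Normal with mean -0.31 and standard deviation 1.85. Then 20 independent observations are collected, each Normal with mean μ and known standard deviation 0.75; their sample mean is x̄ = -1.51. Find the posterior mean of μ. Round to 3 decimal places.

Posterior mean ≈ -1.500

With known σ, the Normal prior is conjugate. Weight on the data is w = (n/σ²)/(n/σ² + 1/τ₀²) = 35.5556/(35.5556+0.292184) = 0.99185.
Posterior mean = w·x̄ + (1−w)·μ₀ = 0.99185·-1.51 + 0.0081507·-0.31 = -1.500.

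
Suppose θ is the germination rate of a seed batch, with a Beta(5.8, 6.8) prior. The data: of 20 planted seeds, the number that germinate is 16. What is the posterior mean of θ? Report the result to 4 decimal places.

Posterior mean ≈ 0.6687

The binomial likelihood is conjugate to the Beta prior: with 16 successes and 4 failures, the posterior is Beta(5.8+16, 6.8+4) = Beta(21.8, 10.8).
E[θ | data] = 21.8/(21.8+10.8) = 0.6687.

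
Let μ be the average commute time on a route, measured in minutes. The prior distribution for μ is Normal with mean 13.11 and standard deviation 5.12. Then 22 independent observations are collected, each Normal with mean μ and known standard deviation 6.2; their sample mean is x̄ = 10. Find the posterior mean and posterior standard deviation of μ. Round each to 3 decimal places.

Posterior mean ≈ 10.194; posterior SD ≈ 1.280

Prior precision 1/τ₀² = 1/5.12² = 0.0381470; data precision n/σ² = 22/6.2² = 0.572320.
Posterior precision = 0.0381470 + 0.572320 = 0.610467, giving posterior SD = 1/√0.610467 = 1.280.
Posterior mean = (0.0381470·13.11 + 0.572320·10) / 0.610467 = 10.194.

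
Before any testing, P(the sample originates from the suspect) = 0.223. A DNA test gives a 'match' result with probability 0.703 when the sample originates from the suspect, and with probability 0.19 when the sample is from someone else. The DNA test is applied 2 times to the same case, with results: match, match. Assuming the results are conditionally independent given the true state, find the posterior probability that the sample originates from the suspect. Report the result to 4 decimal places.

Posterior P(H) ≈ 0.7971

With H the event that the sample originates from the suspect, the joint likelihood of the observed sequence is P(data|H) = 0.703·0.703 = 0.49421 and P(data|¬H) = 0.19·0.19 = 0.036100.
Bayes: P(H|data) = 0.223·0.49421 / (0.223·0.49421 + 0.777·0.036100) = 0.11021/0.13826 = 0.7971.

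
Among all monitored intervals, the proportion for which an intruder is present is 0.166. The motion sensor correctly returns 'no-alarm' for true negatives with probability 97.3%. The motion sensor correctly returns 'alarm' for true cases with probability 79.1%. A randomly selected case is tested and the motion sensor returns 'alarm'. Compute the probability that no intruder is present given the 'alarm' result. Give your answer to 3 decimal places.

Write H for 'an intruder is present'. Prior odds H:¬H = 0.166/0.834 = 0.19904. For the 'alarm' outcome, the likelihood ratio is 0.791/0.027 = 29.296.
Posterior odds = 0.19904 × 29.296 = 5.8312, so P(H|E) = 5.8312/(1+5.8312) = 0.854. Then P(¬H|E) = 1 − 0.854 = 0.146.

P(¬H | E) ≈ 0.146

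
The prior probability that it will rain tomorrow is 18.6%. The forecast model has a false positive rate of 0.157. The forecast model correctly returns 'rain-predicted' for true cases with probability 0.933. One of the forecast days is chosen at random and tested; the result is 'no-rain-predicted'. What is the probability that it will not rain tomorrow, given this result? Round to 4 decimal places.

Write H for 'it will rain tomorrow'. Prior odds H:¬H = 0.186/0.814 = 0.22850. For the 'no-rain-predicted' outcome, the likelihood ratio is 0.067/0.843 = 0.079478.
Posterior odds = 0.22850 × 0.079478 = 0.018161, so P(H|E) = 0.018161/(1+0.018161) = 0.0178. Then P(¬H|E) = 1 − 0.0178 = 0.9822.

P(¬H | E) ≈ 0.9822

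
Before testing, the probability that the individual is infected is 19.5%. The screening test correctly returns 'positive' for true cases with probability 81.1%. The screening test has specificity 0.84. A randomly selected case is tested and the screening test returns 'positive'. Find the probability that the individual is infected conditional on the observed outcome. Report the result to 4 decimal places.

Let H be the event that the individual is infected. P(H) = 0.195, so P(¬H) = 0.805. With E the 'positive' result, P(E|H) = 0.811 and P(E|¬H) = 0.16.
P(E) = 0.811·0.195 + 0.16·0.805 = 0.15815 + 0.12880 = 0.28695.
By Bayes' theorem, P(H|E) = 0.15815 / 0.28695 = 0.5511.

P(H | E) ≈ 0.5511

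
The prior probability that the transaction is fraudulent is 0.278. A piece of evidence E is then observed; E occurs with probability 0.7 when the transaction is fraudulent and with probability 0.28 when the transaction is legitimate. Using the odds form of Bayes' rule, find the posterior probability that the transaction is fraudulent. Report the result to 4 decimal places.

Prior odds = 0.278/(1−0.278) = 0.38504. In log-odds, ln(0.38504) = -0.95440.
Add log likelihood ratio: ln(2.5000) = 0.91629.
Posterior log-odds = -0.038113, so posterior odds = exp(-0.038113) = 0.96260. Converting, P(H|E) = 0.96260/1.9626 = 0.4905.

Posterior probability ≈ 0.4905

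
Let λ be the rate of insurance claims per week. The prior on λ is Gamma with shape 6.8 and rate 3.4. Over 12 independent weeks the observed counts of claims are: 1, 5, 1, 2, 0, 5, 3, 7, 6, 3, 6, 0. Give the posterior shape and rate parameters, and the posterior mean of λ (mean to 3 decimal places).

Total count ∑xᵢ = 39 over n = 12 weeks.
Gamma is conjugate to the Poisson likelihood: posterior is Gamma(shape = 6.8+39 = 45.8, rate = 3.4+12 = 15.4).
Posterior mean = shape/rate = 45.8/15.4 = 2.974.

Posterior: Gamma(shape=45.8, rate=15.4); mean ≈ 2.974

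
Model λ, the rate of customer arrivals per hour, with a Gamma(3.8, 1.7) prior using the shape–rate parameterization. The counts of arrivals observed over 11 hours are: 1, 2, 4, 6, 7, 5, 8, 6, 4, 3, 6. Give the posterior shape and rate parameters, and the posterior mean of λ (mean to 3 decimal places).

Posterior: Gamma(shape=55.8, rate=12.7); mean ≈ 4.394

The Poisson likelihood adds the total count to the shape and the number of exposure periods to the rate. Here ∑xᵢ = 52 and n = 11, so shape 3.8→55.8 and rate 1.7→12.7.
Posterior mean = shape/rate = 55.8/12.7 = 4.394.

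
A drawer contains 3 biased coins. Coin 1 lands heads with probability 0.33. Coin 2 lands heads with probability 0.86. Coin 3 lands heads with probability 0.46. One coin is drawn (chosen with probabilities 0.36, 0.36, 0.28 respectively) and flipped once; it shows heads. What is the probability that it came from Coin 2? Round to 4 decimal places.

P(heads|C1) = 0.33; P(heads|C2) = 0.86; P(heads|C3) = 0.46.
Prior × likelihood for each source: 0.36·0.33=0.1188, 0.36·0.86=0.3096, 0.28·0.46=0.1288. Summing gives P(heads) = 0.55720.
P(Coin 2 | heads) = 0.3096 / 0.55720 = 0.5556.

Posterior probability ≈ 0.5556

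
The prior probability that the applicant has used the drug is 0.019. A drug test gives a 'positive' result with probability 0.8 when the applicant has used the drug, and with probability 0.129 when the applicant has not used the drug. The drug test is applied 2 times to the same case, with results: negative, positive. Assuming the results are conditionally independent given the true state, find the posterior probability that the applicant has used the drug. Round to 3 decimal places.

Posterior P(H) ≈ 0.027

With H the event that the applicant has used the drug, the joint likelihood of the observed sequence is P(data|H) = 0.2·0.8 = 0.16000 and P(data|¬H) = 0.871·0.129 = 0.11236.
Bayes: P(H|data) = 0.019·0.16000 / (0.019·0.16000 + 0.981·0.11236) = 0.0030400/0.11326 = 0.0268.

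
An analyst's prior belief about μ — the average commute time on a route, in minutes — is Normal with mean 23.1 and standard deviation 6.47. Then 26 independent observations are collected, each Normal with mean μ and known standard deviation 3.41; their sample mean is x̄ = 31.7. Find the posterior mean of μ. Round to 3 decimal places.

Prior precision 1/τ₀² = 1/6.47² = 0.0238886; data precision n/σ² = 26/3.41² = 2.23596.
Posterior precision = 0.0238886 + 2.23596 = 2.25985.
Posterior mean = (0.0238886·23.1 + 2.23596·31.7) / 2.25985 = 31.609.

Posterior mean ≈ 31.609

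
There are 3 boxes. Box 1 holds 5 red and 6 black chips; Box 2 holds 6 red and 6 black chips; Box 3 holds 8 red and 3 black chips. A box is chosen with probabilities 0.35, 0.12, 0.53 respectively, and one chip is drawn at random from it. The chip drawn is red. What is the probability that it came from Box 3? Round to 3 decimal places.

Tabulate prior·likelihood by source: [1] prior 0.35, lik 0.4545, product 0.1591; [2] prior 0.12, lik 0.5, product 0.06000; [3] prior 0.53, lik 0.7273, product 0.3855.
Normalizing constant = 0.60455; the posterior for Box 3 is its product over the sum, 0.3855/0.60455 = 0.638.

Posterior probability ≈ 0.638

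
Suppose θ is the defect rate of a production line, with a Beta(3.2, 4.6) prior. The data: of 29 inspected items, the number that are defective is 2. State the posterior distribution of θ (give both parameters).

Posterior: Beta(5.2, 31.6)

The binomial likelihood is conjugate to the Beta prior: with 2 successes and 27 failures, the posterior is Beta(3.2+2, 4.6+27) = Beta(5.2, 31.6).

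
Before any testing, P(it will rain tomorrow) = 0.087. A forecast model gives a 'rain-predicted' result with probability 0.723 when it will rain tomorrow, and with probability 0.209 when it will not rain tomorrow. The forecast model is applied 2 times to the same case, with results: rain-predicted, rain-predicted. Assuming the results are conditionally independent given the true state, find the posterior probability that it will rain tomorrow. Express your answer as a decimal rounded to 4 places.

Posterior P(H) ≈ 0.5328

With H the event that it will rain tomorrow, the joint likelihood of the observed sequence is P(data|H) = 0.723·0.723 = 0.52273 and P(data|¬H) = 0.209·0.209 = 0.043681.
Bayes: P(H|data) = 0.087·0.52273 / (0.087·0.52273 + 0.913·0.043681) = 0.045477/0.085358 = 0.5328.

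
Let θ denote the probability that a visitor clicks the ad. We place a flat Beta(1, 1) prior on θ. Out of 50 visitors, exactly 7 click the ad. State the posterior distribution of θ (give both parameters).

Posterior: Beta(8, 44)

The binomial likelihood is conjugate to the Beta prior: with 7 successes and 43 failures, the posterior is Beta(1+7, 1+43) = Beta(8, 44).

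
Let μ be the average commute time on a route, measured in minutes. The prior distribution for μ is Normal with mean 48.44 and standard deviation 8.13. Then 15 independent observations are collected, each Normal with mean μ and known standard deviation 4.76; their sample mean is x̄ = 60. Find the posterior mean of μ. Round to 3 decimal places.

With known σ, the Normal prior is conjugate. Weight on the data is w = (n/σ²)/(n/σ² + 1/τ₀²) = 0.662030/(0.662030+0.0151293) = 0.97766.
Posterior mean = w·x̄ + (1−w)·μ₀ = 0.97766·60 + 0.022342·48.44 = 59.742.

Posterior mean ≈ 59.742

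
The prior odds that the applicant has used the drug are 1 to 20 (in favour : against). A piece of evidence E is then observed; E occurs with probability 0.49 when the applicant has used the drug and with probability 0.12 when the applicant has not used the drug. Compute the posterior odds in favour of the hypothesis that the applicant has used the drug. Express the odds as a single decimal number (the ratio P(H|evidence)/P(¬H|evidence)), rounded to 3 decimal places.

Prior odds = 1/20 = 0.050000. In log-odds, ln(0.050000) = -2.9957.
Add log likelihood ratio: ln(4.0833) = 1.4069.
Posterior log-odds = -1.5888, so posterior odds = exp(-1.5888) = 0.20417.

Posterior odds ≈ 0.204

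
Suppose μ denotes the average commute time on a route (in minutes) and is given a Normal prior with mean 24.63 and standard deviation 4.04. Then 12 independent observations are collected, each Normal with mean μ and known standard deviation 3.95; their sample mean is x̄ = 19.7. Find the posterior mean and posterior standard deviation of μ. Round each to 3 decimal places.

With known σ, the Normal prior is conjugate. Weight on the data is w = (n/σ²)/(n/σ² + 1/τ₀²) = 0.769108/(0.769108+0.0612685) = 0.92622.
Posterior mean = w·x̄ + (1−w)·μ₀ = 0.92622·19.7 + 0.073784·24.63 = 20.064. Posterior variance = 1/(0.769108+0.0612685) = 1.20427, so SD = 1.097.

Posterior mean ≈ 20.064; posterior SD ≈ 1.097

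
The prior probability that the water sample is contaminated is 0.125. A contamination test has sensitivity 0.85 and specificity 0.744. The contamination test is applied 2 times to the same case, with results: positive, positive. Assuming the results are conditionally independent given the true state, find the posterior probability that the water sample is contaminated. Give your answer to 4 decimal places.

Posterior P(H) ≈ 0.6116

With H the event that the water sample is contaminated, the joint likelihood of the observed sequence is P(data|H) = 0.85·0.85 = 0.72250 and P(data|¬H) = 0.256·0.256 = 0.065536.
Bayes: P(H|data) = 0.125·0.72250 / (0.125·0.72250 + 0.875·0.065536) = 0.090312/0.14766 = 0.6116.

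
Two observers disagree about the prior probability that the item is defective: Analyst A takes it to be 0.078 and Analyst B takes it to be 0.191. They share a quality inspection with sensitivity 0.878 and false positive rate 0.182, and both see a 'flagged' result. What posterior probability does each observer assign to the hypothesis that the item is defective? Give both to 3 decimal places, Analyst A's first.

Analyst A: 0.290; Analyst B: 0.532

The likelihood ratio for a 'flagged' result is 0.878/0.182 = 4.8242.
Analyst A: prior odds 0.078/0.922 = 0.084599; posterior odds 0.40812; posterior probability 0.290.
Analyst B: prior odds 0.191/0.809 = 0.23609; posterior odds 1.1390; posterior probability 0.532.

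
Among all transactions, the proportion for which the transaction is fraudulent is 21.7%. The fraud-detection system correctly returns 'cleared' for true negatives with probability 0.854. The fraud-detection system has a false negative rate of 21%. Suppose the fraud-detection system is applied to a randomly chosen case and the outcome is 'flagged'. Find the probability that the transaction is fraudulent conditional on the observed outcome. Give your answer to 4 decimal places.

P(H | E) ≈ 0.5999

Let H be the event that the transaction is fraudulent. P(H) = 0.217, so P(¬H) = 0.783. With E the 'flagged' result, P(E|H) = 0.79 and P(E|¬H) = 0.146.
P(E) = 0.79·0.217 + 0.146·0.783 = 0.17143 + 0.11432 = 0.28575.
By Bayes' theorem, P(H|E) = 0.17143 / 0.28575 = 0.5999.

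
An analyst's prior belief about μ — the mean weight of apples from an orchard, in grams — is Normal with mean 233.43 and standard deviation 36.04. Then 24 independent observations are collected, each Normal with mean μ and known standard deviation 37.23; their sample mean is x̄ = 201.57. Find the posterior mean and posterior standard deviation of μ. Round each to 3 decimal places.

Posterior mean ≈ 202.926; posterior SD ≈ 7.436

With known σ, the Normal prior is conjugate. Weight on the data is w = (n/σ²)/(n/σ² + 1/τ₀²) = 0.0173151/(0.0173151+0.00076989) = 0.95743.
Posterior mean = w·x̄ + (1−w)·μ₀ = 0.95743·201.57 + 0.042571·233.43 = 202.926. Posterior variance = 1/(0.0173151+0.00076989) = 55.2944, so SD = 7.436.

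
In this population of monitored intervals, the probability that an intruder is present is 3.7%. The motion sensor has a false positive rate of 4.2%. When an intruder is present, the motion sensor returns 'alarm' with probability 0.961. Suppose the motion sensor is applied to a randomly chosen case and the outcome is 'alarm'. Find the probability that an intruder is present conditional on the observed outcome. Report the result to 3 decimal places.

Write H for 'an intruder is present'. Prior odds H:¬H = 0.037/0.963 = 0.038422. For the 'alarm' outcome, the likelihood ratio is 0.961/0.042 = 22.881.
Posterior odds = 0.038422 × 22.881 = 0.87912, so P(H|E) = 0.87912/(1+0.87912) = 0.468.

P(H | E) ≈ 0.468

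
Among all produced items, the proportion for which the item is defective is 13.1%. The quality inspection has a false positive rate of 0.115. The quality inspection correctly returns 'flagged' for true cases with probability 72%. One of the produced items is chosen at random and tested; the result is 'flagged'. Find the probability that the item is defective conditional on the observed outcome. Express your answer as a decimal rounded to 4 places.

Let H be the event that the item is defective. P(H) = 0.131, so P(¬H) = 0.869. With E the 'flagged' result, P(E|H) = 0.72 and P(E|¬H) = 0.115.
P(E) = 0.72·0.131 + 0.115·0.869 = 0.094320 + 0.099935 = 0.19426.
By Bayes' theorem, P(H|E) = 0.094320 / 0.19426 = 0.4855.

P(H | E) ≈ 0.4855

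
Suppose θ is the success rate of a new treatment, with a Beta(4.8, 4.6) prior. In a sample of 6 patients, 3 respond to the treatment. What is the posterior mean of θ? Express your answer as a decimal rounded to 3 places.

Observing 3 successes and 3 failures updates Beta(4.8, 4.6) by adding the success and failure counts to the two shape parameters: α = 4.8+3 = 7.8, β = 4.6+3 = 7.6.
E[θ | data] = 7.8/(7.8+7.6) = 0.506.

Posterior mean ≈ 0.506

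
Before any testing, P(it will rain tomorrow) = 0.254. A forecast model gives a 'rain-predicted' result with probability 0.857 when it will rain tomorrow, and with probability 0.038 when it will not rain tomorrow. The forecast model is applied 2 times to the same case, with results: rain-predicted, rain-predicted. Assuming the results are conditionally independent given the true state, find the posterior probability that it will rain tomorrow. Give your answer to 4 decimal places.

Posterior P(H) ≈ 0.9943

Let H be the event that it will rain tomorrow; start with P(H) = 0.254. P('rain-predicted'|H) = 0.857, P('rain-predicted'|¬H) = 0.038.
Update on result 1 ('rain-predicted'): P(H) ← 0.857·0.2540 / (0.857·0.2540 + 0.038·0.7460) = 0.21768/0.24603 = 0.8848.
Update on result 2 ('rain-predicted'): P(H) ← 0.857·0.8848 / (0.857·0.8848 + 0.038·0.1152) = 0.75825/0.76263 = 0.9943.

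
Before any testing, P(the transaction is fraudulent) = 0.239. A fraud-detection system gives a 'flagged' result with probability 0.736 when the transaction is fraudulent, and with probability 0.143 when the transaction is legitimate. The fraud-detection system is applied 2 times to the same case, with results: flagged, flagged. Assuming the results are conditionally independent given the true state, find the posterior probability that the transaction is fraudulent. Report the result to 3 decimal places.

With H the event that the transaction is fraudulent, the joint likelihood of the observed sequence is P(data|H) = 0.736·0.736 = 0.54170 and P(data|¬H) = 0.143·0.143 = 0.020449.
Bayes: P(H|data) = 0.239·0.54170 / (0.239·0.54170 + 0.761·0.020449) = 0.12947/0.14503 = 0.8927.

Posterior P(H) ≈ 0.893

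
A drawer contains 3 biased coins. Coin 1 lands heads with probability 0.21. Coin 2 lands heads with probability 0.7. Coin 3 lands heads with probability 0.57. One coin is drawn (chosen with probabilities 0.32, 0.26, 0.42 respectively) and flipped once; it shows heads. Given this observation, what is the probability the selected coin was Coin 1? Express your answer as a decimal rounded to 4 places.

Tabulate prior·likelihood by source: [1] prior 0.32, lik 0.21, product 0.06720; [2] prior 0.26, lik 0.7, product 0.1820; [3] prior 0.42, lik 0.57, product 0.2394.
Normalizing constant = 0.48860; the posterior for Coin 1 is its product over the sum, 0.06720/0.48860 = 0.1375.

Posterior probability ≈ 0.1375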